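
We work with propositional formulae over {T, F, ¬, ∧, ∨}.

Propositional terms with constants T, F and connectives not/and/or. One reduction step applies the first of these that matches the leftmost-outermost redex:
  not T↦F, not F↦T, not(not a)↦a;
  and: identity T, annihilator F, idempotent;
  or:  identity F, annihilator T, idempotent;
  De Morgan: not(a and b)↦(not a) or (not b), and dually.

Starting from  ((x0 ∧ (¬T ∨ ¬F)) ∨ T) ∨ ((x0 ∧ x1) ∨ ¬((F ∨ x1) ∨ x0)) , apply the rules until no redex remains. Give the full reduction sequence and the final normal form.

  start: ((x0 ∧ (¬T ∨ ¬F)) ∨ T) ∨ ((x0 ∧ x1) ∨ ¬((F ∨ x1) ∨ x0))
  [1] T ∨ ((x0 ∧ x1) ∨ ¬((F ∨ x1) ∨ x0))
  [2] T

Answer: normal form = T  (in 2 steps)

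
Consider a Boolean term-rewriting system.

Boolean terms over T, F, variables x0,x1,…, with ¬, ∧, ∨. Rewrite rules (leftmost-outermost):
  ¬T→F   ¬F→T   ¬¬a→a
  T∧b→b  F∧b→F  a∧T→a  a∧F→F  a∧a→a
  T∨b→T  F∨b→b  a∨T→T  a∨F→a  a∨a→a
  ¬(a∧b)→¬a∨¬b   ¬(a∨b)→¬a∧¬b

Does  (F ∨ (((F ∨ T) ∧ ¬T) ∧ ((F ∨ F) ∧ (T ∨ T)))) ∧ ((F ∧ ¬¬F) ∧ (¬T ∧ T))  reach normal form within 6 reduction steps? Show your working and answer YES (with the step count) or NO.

Answer: YES — reaches normal form F in 6 ≤ 6 steps

Working:
  start: (F ∨ (((F ∨ T) ∧ ¬T) ∧ ((F ∨ F) ∧ (T ∨ T)))) ∧ ((F ∧ ¬¬F) ∧ (¬T ∧ T))
  [1] (((F ∨ T) ∧ ¬T) ∧ ((F ∨ F) ∧ (T ∨ T))) ∧ ((F ∧ ¬¬F) ∧ (¬T ∧ T))
  [2] ((T ∧ ¬T) ∧ ((F ∨ F) ∧ (T ∨ T))) ∧ ((F ∧ ¬¬F) ∧ (¬T ∧ T))
  [3] (¬T ∧ ((F ∨ F) ∧ (T ∨ T))) ∧ ((F ∧ ¬¬F) ∧ (¬T ∧ T))
  [4] (F ∧ ((F ∨ F) ∧ (T ∨ T))) ∧ ((F ∧ ¬¬F) ∧ (¬T ∧ T))
  [5] F ∧ ((F ∧ ¬¬F) ∧ (¬T ∧ T))
  [6] F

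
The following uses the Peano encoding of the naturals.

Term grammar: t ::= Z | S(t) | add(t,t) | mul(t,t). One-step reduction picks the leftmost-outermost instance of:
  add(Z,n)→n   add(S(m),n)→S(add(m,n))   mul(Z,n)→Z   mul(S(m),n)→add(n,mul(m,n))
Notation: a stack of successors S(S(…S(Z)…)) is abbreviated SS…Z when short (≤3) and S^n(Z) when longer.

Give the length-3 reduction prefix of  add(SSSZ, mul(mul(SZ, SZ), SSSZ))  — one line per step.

  start: add(SSSZ, mul(mul(SZ, SZ), SSSZ))
  [1] S(add(SSZ, mul(mul(SZ, SZ), SSSZ)))
  [2] S(S(add(SZ, mul(mul(SZ, SZ), SSSZ))))
  [3] S(S(S(add(Z, mul(mul(SZ, SZ), SSSZ)))))

Answer: after 3 steps: S(S(S(add(Z, mul(mul(SZ, SZ), SSSZ)))))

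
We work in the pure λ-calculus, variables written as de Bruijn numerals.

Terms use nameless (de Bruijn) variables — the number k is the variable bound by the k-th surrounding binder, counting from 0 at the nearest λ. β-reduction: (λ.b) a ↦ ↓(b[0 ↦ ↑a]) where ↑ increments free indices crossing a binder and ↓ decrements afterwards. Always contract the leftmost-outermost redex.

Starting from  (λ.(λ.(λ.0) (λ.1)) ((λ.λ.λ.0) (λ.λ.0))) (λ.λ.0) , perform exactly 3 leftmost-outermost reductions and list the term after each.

Answer: after 3 steps: λ.(λ.λ.λ.0) (λ.λ.0)

Derivation:
  start: (λ.(λ.(λ.0) (λ.1)) ((λ.λ.λ.0) (λ.λ.0))) (λ.λ.0)
  →1  (λ.(λ.0) (λ.1)) ((λ.λ.λ.0) (λ.λ.0))
  →2  (λ.0) (λ.(λ.λ.λ.0) (λ.λ.0))
  →3  λ.(λ.λ.λ.0) (λ.λ.0)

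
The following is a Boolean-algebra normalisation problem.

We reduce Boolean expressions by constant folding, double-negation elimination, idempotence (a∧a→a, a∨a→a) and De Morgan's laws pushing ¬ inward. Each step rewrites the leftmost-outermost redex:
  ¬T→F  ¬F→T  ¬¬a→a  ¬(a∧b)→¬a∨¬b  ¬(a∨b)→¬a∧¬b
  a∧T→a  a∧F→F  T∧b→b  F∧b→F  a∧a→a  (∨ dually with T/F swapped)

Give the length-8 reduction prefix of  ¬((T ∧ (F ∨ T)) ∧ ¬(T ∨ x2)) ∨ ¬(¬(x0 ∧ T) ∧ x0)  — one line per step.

Answer: after 8 steps: (F ∨ ¬¬(T ∨ x2)) ∨ ¬(¬(x0 ∧ T) ∧ x0)

Reduction:
  start: ¬((T ∧ (F ∨ T)) ∧ ¬(T ∨ x2)) ∨ ¬(¬(x0 ∧ T) ∧ x0)
  step 1: (¬(T ∧ (F ∨ T)) ∨ ¬¬(T ∨ x2)) ∨ ¬(¬(x0 ∧ T) ∧ x0)
  step 2: ((¬T ∨ ¬(F ∨ T)) ∨ ¬¬(T ∨ x2)) ∨ ¬(¬(x0 ∧ T) ∧ x0)
  step 3: ((F ∨ ¬(F ∨ T)) ∨ ¬¬(T ∨ x2)) ∨ ¬(¬(x0 ∧ T) ∧ x0)
  step 4: (¬(F ∨ T) ∨ ¬¬(T ∨ x2)) ∨ ¬(¬(x0 ∧ T) ∧ x0)
  step 5: ((¬F ∧ ¬T) ∨ ¬¬(T ∨ x2)) ∨ ¬(¬(x0 ∧ T) ∧ x0)
  step 6: ((T ∧ ¬T) ∨ ¬¬(T ∨ x2)) ∨ ¬(¬(x0 ∧ T) ∧ x0)
  step 7: (¬T ∨ ¬¬(T ∨ x2)) ∨ ¬(¬(x0 ∧ T) ∧ x0)
  step 8: (F ∨ ¬¬(T ∨ x2)) ∨ ¬(¬(x0 ∧ T) ∧ x0)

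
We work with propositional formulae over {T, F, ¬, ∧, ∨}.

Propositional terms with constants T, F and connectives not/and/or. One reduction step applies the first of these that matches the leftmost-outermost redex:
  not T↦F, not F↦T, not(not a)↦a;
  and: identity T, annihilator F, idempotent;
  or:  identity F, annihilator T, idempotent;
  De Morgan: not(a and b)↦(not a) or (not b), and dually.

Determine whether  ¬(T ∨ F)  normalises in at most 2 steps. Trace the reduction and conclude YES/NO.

Answer: NO — after 2 steps the term is F ∧ ¬F, not yet normal

Derivation:
  start: ¬(T ∨ F)
  →1  ¬T ∧ ¬F
  →2  F ∧ ¬F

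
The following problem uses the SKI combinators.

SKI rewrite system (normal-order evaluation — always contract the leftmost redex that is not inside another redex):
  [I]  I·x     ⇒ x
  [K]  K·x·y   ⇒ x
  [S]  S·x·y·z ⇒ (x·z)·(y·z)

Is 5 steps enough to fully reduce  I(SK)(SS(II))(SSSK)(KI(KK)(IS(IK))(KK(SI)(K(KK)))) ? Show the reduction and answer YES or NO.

Answer: NO — after 5 steps the term is K(KI(KK)(IS(IK))(KK(SI)(K(KK))))(SK(KI(KK)(IS(IK))(KK(SI)(K(KK))))), not yet normal

Reduction:
  start: I(SK)(SS(II))(SSSK)(KI(KK)(IS(IK))(KK(SI)(K(KK))))
  step 1: SK(SS(II))(SSSK)(KI(KK)(IS(IK))(KK(SI)(K(KK))))
  step 2: K(SSSK)(SS(II)(SSSK))(KI(KK)(IS(IK))(KK(SI)(K(KK))))
  step 3: SSSK(KI(KK)(IS(IK))(KK(SI)(K(KK))))
  step 4: SK(SK)(KI(KK)(IS(IK))(KK(SI)(K(KK))))
  step 5: K(KI(KK)(IS(IK))(KK(SI)(K(KK))))(SK(KI(KK)(IS(IK))(KK(SI)(K(KK)))))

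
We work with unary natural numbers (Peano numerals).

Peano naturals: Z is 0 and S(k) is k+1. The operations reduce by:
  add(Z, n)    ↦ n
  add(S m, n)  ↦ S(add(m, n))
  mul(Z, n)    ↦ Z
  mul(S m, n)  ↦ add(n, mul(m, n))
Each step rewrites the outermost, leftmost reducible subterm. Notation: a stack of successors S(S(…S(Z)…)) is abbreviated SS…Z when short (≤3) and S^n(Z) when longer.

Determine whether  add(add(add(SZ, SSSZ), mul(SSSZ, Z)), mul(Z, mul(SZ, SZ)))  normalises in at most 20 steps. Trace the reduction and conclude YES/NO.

  start: add(add(add(SZ, SSSZ), mul(SSSZ, Z)), mul(Z, mul(SZ, SZ)))
  [1] add(add(S(add(Z, SSSZ)), mul(SSSZ, Z)), mul(Z, mul(SZ, SZ)))
  [2] add(S(add(add(Z, SSSZ), mul(SSSZ, Z))), mul(Z, mul(SZ, SZ)))
  [3] S(add(add(add(Z, SSSZ), mul(SSSZ, Z)), mul(Z, mul(SZ, SZ))))
  [4] S(add(add(SSSZ, mul(SSSZ, Z)), mul(Z, mul(SZ, SZ))))
  [5] S(add(S(add(SSZ, mul(SSSZ, Z))), mul(Z, mul(SZ, SZ))))
  [6] S(S(add(add(SSZ, mul(SSSZ, Z)), mul(Z, mul(SZ, SZ)))))
  [7] S(S(add(S(add(SZ, mul(SSSZ, Z))), mul(Z, mul(SZ, SZ)))))
  [8] S(S(S(add(add(SZ, mul(SSSZ, Z)), mul(Z, mul(SZ, SZ))))))
  [9] S(S(S(add(S(add(Z, mul(SSSZ, Z))), mul(Z, mul(SZ, SZ))))))
  [10] S(S(S(S(add(add(Z, mul(SSSZ, Z)), mul(Z, mul(SZ, SZ)))))))
  [11] S(S(S(S(add(mul(SSSZ, Z), mul(Z, mul(SZ, SZ)))))))
  [12] S(S(S(S(add(add(Z, mul(SSZ, Z)), mul(Z, mul(SZ, SZ)))))))
  [13] S(S(S(S(add(mul(SSZ, Z), mul(Z, mul(SZ, SZ)))))))
  [14] S(S(S(S(add(add(Z, mul(SZ, Z)), mul(Z, mul(SZ, SZ)))))))
  [15] S(S(S(S(add(mul(SZ, Z), mul(Z, mul(SZ, SZ)))))))
  [16] S(S(S(S(add(add(Z, mul(Z, Z)), mul(Z, mul(SZ, SZ)))))))
  [17] S(S(S(S(add(mul(Z, Z), mul(Z, mul(SZ, SZ)))))))
  [18] S(S(S(S(add(Z, mul(Z, mul(SZ, SZ)))))))
  [19] S(S(S(S(mul(Z, mul(SZ, SZ))))))
  [20] S^4(Z)

Answer: YES — reaches normal form S^4(Z) in 20 ≤ 20 steps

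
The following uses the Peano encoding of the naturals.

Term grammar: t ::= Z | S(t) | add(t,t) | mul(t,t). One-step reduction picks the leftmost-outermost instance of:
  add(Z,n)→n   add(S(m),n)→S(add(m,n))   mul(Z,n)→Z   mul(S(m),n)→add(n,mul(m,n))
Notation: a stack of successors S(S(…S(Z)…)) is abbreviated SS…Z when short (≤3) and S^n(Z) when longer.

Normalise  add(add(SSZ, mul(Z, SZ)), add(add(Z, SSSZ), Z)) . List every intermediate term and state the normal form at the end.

Answer: normal form = S^5(Z)  (in 12 steps)

Derivation:
  start: add(add(SSZ, mul(Z, SZ)), add(add(Z, SSSZ), Z))
  [1] add(S(add(SZ, mul(Z, SZ))), add(add(Z, SSSZ), Z))
  [2] S(add(add(SZ, mul(Z, SZ)), add(add(Z, SSSZ), Z)))
  [3] S(add(S(add(Z, mul(Z, SZ))), add(add(Z, SSSZ), Z)))
  [4] S(S(add(add(Z, mul(Z, SZ)), add(add(Z, SSSZ), Z))))
  [5] S(S(add(mul(Z, SZ), add(add(Z, SSSZ), Z))))
  [6] S(S(add(Z, add(add(Z, SSSZ), Z))))
  [7] S(S(add(add(Z, SSSZ), Z)))
  [8] S(S(add(SSSZ, Z)))
  [9] S(S(S(add(SSZ, Z))))
  [10] S(S(S(S(add(SZ, Z)))))
  [11] S(S(S(S(S(add(Z, Z))))))
  [12] S^5(Z)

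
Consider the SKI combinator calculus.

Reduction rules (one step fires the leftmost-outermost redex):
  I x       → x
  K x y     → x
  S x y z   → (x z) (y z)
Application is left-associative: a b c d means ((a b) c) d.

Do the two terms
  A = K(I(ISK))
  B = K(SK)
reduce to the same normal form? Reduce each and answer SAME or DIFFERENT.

Answer: SAME — A ⇓ K(SK), B ⇓ K(SK)

Derivation:
Term A:
  start: K(I(ISK))
  →1  K(ISK)
  →2  K(SK)

Term B:
  start: K(SK)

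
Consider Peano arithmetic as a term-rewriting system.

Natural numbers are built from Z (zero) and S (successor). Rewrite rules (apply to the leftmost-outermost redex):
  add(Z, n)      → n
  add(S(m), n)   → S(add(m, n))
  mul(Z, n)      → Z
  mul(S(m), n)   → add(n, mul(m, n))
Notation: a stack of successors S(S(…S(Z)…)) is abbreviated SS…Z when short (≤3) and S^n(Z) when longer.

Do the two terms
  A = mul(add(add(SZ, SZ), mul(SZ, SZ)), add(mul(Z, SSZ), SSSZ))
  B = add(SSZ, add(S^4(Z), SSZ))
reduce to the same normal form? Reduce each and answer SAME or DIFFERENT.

Term A:
  start: mul(add(add(SZ, SZ), mul(SZ, SZ)), add(mul(Z, SSZ), SSSZ))
  step 1: mul(add(S(add(Z, SZ)), mul(SZ, SZ)), add(mul(Z, SSZ), SSSZ))
  step 2: mul(S(add(add(Z, SZ), mul(SZ, SZ))), add(mul(Z, SSZ), SSSZ))
  step 3: add(add(mul(Z, SSZ), SSSZ), mul(add(add(Z, SZ), mul(SZ, SZ)), add(mul(Z, SSZ), SSSZ)))
  step 4: add(add(Z, SSSZ), mul(add(add(Z, SZ), mul(SZ, SZ)), add(mul(Z, SSZ), SSSZ)))
  step 5: add(SSSZ, mul(add(add(Z, SZ), mul(SZ, SZ)), add(mul(Z, SSZ), SSSZ)))
  step 6: S(add(SSZ, mul(add(add(Z, SZ), mul(SZ, SZ)), add(mul(Z, SSZ), SSSZ))))
  step 7: S(S(add(SZ, mul(add(add(Z, SZ), mul(SZ, SZ)), add(mul(Z, SSZ), SSSZ)))))
  step 8: S(S(S(add(Z, mul(add(add(Z, SZ), mul(SZ, SZ)), add(mul(Z, SSZ), SSSZ))))))
  step 9: S(S(S(mul(add(add(Z, SZ), mul(SZ, SZ)), add(mul(Z, SSZ), SSSZ)))))
  step 10: S(S(S(mul(add(SZ, mul(SZ, SZ)), add(mul(Z, SSZ), SSSZ)))))
  step 11: S(S(S(mul(S(add(Z, mul(SZ, SZ))), add(mul(Z, SSZ), SSSZ)))))
  step 12: S(S(S(add(add(mul(Z, SSZ), SSSZ), mul(add(Z, mul(SZ, SZ)), add(mul(Z, SSZ), SSSZ))))))
  step 13: S(S(S(add(add(Z, SSSZ), mul(add(Z, mul(SZ, SZ)), add(mul(Z, SSZ), SSSZ))))))
  step 14: S(S(S(add(SSSZ, mul(add(Z, mul(SZ, SZ)), add(mul(Z, SSZ), SSSZ))))))
  step 15: S(S(S(S(add(SSZ, mul(add(Z, mul(SZ, SZ)), add(mul(Z, SSZ), SSSZ)))))))
  step 16: S(S(S(S(S(add(SZ, mul(add(Z, mul(SZ, SZ)), add(mul(Z, SSZ), SSSZ))))))))
  step 17: S(S(S(S(S(S(add(Z, mul(add(Z, mul(SZ, SZ)), add(mul(Z, SSZ), SSSZ)))))))))
  step 18: S(S(S(S(S(S(mul(add(Z, mul(SZ, SZ)), add(mul(Z, SSZ), SSSZ))))))))
  step 19: S(S(S(S(S(S(mul(mul(SZ, SZ), add(mul(Z, SSZ), SSSZ))))))))
  step 20: S(S(S(S(S(S(mul(add(SZ, mul(Z, SZ)), add(mul(Z, SSZ), SSSZ))))))))
  step 21: S(S(S(S(S(S(mul(S(add(Z, mul(Z, SZ))), add(mul(Z, SSZ), SSSZ))))))))
  step 22: S(S(S(S(S(S(add(add(mul(Z, SSZ), SSSZ), mul(add(Z, mul(Z, SZ)), add(mul(Z, SSZ), SSSZ)))))))))
  step 23: S(S(S(S(S(S(add(add(Z, SSSZ), mul(add(Z, mul(Z, SZ)), add(mul(Z, SSZ), SSSZ)))))))))
  step 24: S(S(S(S(S(S(add(SSSZ, mul(add(Z, mul(Z, SZ)), add(mul(Z, SSZ), SSSZ)))))))))
  step 25: S(S(S(S(S(S(S(add(SSZ, mul(add(Z, mul(Z, SZ)), add(mul(Z, SSZ), SSSZ))))))))))
  step 26: S(S(S(S(S(S(S(S(add(SZ, mul(add(Z, mul(Z, SZ)), add(mul(Z, SSZ), SSSZ)))))))))))
  step 27: S(S(S(S(S(S(S(S(S(add(Z, mul(add(Z, mul(Z, SZ)), add(mul(Z, SSZ), SSSZ))))))))))))
  step 28: S(S(S(S(S(S(S(S(S(mul(add(Z, mul(Z, SZ)), add(mul(Z, SSZ), SSSZ)))))))))))
  step 29: S(S(S(S(S(S(S(S(S(mul(mul(Z, SZ), add(mul(Z, SSZ), SSSZ)))))))))))
  step 30: S(S(S(S(S(S(S(S(S(mul(Z, add(mul(Z, SSZ), SSSZ)))))))))))
  step 31: S^9(Z)

Term B:
  start: add(SSZ, add(S^4(Z), SSZ))
  step 1: S(add(SZ, add(S^4(Z), SSZ)))
  step 2: S(S(add(Z, add(S^4(Z), SSZ))))
  step 3: S(S(add(S^4(Z), SSZ)))
  step 4: S(S(S(add(SSSZ, SSZ))))
  step 5: S(S(S(S(add(SSZ, SSZ)))))
  step 6: S(S(S(S(S(add(SZ, SSZ))))))
  step 7: S(S(S(S(S(S(add(Z, SSZ)))))))
  step 8: S^8(Z)

Answer: DIFFERENT — A ⇓ S^9(Z), B ⇓ S^8(Z)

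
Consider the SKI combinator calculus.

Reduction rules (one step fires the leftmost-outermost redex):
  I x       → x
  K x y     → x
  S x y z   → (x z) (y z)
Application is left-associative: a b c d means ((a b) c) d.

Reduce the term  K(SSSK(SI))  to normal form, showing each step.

  start: K(SSSK(SI))
  [1] K(SK(SK)(SI))
  [2] K(K(SI)(SK(SI)))
  [3] K(SI)

Answer: normal form = K(SI)  (in 3 steps)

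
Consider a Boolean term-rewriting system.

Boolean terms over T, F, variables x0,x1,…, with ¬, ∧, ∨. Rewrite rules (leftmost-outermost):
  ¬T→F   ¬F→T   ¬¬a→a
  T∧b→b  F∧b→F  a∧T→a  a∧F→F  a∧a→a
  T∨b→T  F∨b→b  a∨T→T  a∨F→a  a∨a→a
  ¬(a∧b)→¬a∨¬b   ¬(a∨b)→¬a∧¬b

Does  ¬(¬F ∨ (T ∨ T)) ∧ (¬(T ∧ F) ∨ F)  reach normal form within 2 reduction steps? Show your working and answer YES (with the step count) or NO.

Answer: NO — after 2 steps the term is (F ∧ ¬(T ∨ T)) ∧ (¬(T ∧ F) ∨ F), not yet normal

Reduction:
  start: ¬(¬F ∨ (T ∨ T)) ∧ (¬(T ∧ F) ∨ F)
  →1  (¬¬F ∧ ¬(T ∨ T)) ∧ (¬(T ∧ F) ∨ F)
  →2  (F ∧ ¬(T ∨ T)) ∧ (¬(T ∧ F) ∨ F)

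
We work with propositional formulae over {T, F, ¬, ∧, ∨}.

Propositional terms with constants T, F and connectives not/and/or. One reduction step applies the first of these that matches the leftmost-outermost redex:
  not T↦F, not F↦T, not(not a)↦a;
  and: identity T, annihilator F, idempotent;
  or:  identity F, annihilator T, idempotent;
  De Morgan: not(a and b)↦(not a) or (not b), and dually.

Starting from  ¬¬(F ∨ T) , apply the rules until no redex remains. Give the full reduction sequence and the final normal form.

Answer: normal form = T  (in 2 steps)

Reduction:
  start: ¬¬(F ∨ T)
  →1  F ∨ T
  →2  T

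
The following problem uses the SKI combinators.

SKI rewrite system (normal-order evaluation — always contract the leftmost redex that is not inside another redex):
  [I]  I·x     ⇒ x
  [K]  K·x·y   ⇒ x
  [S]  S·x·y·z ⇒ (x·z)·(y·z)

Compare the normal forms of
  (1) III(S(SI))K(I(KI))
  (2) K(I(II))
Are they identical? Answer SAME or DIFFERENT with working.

Term A:
  start: III(S(SI))K(I(KI))
  →1  II(S(SI))K(I(KI))
  →2  I(S(SI))K(I(KI))
  →3  S(SI)K(I(KI))
  →4  SI(I(KI))(K(I(KI)))
  →5  I(K(I(KI)))(I(KI)(K(I(KI))))
  →6  K(I(KI))(I(KI)(K(I(KI))))
  →7  I(KI)
  →8  KI

Term B:
  start: K(I(II))
  →1  K(II)
  →2  KI

Answer: SAME — A ⇓ KI, B ⇓ KI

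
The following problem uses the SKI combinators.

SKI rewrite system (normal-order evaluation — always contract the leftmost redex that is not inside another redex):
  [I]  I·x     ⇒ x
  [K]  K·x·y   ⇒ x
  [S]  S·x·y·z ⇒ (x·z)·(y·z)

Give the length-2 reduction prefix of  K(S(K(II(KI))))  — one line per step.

  start: K(S(K(II(KI))))
  [1] K(S(K(I(KI))))
  [2] K(S(K(KI)))

Answer: after 2 steps: K(S(K(KI)))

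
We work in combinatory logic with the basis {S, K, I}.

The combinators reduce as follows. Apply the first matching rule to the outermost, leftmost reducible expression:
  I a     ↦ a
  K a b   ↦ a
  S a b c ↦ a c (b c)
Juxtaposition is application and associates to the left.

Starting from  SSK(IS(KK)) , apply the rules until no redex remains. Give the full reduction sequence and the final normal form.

Answer: normal form = S(S(KK))(K(S(KK)))  (in 3 steps)

Derivation:
  start: SSK(IS(KK))
  →1  S(IS(KK))(K(IS(KK)))
  →2  S(S(KK))(K(IS(KK)))
  →3  S(S(KK))(K(S(KK)))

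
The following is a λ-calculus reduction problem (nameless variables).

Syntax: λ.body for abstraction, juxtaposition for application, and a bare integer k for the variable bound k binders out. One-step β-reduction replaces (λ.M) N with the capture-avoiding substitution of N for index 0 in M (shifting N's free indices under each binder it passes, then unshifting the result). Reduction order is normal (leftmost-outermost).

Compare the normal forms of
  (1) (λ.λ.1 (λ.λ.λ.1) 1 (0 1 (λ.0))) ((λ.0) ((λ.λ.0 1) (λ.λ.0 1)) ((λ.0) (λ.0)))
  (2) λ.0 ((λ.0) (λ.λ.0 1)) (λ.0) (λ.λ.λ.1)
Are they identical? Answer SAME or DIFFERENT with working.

Answer: SAME — A ⇓ λ.0 (λ.λ.0 1) (λ.0) (λ.λ.λ.1), B ⇓ λ.0 (λ.λ.0 1) (λ.0) (λ.λ.λ.1)

Working:
Term A:
  start: (λ.λ.1 (λ.λ.λ.1) 1 (0 1 (λ.0))) ((λ.0) ((λ.λ.0 1) (λ.λ.0 1)) ((λ.0) (λ.0)))
  step 1: λ.(λ.0) ((λ.λ.0 1) (λ.λ.0 1)) ((λ.0) (λ.0)) (λ.λ.λ.1) ((λ.0) ((λ.λ.0 1) (λ.λ.0 1)) ((λ.0) (λ.0))) (0 ((λ.0) ((λ.λ.0 1) (λ.λ.0 1)) ((λ.0) (λ.0))) (λ.0))
  step 2: λ.(λ.λ.0 1) (λ.λ.0 1) ((λ.0) (λ.0)) (λ.λ.λ.1) ((λ.0) ((λ.λ.0 1) (λ.λ.0 1)) ((λ.0) (λ.0))) (0 ((λ.0) ((λ.λ.0 1) (λ.λ.0 1)) ((λ.0) (λ.0))) (λ.0))
  step 3: λ.(λ.0 (λ.λ.0 1)) ((λ.0) (λ.0)) (λ.λ.λ.1) ((λ.0) ((λ.λ.0 1) (λ.λ.0 1)) ((λ.0) (λ.0))) (0 ((λ.0) ((λ.λ.0 1) (λ.λ.0 1)) ((λ.0) (λ.0))) (λ.0))
  step 4: λ.(λ.0) (λ.0) (λ.λ.0 1) (λ.λ.λ.1) ((λ.0) ((λ.λ.0 1) (λ.λ.0 1)) ((λ.0) (λ.0))) (0 ((λ.0) ((λ.λ.0 1) (λ.λ.0 1)) ((λ.0) (λ.0))) (λ.0))
  step 5: λ.(λ.0) (λ.λ.0 1) (λ.λ.λ.1) ((λ.0) ((λ.λ.0 1) (λ.λ.0 1)) ((λ.0) (λ.0))) (0 ((λ.0) ((λ.λ.0 1) (λ.λ.0 1)) ((λ.0) (λ.0))) (λ.0))
  step 6: λ.(λ.λ.0 1) (λ.λ.λ.1) ((λ.0) ((λ.λ.0 1) (λ.λ.0 1)) ((λ.0) (λ.0))) (0 ((λ.0) ((λ.λ.0 1) (λ.λ.0 1)) ((λ.0) (λ.0))) (λ.0))
  step 7: λ.(λ.0 (λ.λ.λ.1)) ((λ.0) ((λ.λ.0 1) (λ.λ.0 1)) ((λ.0) (λ.0))) (0 ((λ.0) ((λ.λ.0 1) (λ.λ.0 1)) ((λ.0) (λ.0))) (λ.0))
  step 8: λ.(λ.0) ((λ.λ.0 1) (λ.λ.0 1)) ((λ.0) (λ.0)) (λ.λ.λ.1) (0 ((λ.0) ((λ.λ.0 1) (λ.λ.0 1)) ((λ.0) (λ.0))) (λ.0))
  step 9: λ.(λ.λ.0 1) (λ.λ.0 1) ((λ.0) (λ.0)) (λ.λ.λ.1) (0 ((λ.0) ((λ.λ.0 1) (λ.λ.0 1)) ((λ.0) (λ.0))) (λ.0))
  step 10: λ.(λ.0 (λ.λ.0 1)) ((λ.0) (λ.0)) (λ.λ.λ.1) (0 ((λ.0) ((λ.λ.0 1) (λ.λ.0 1)) ((λ.0) (λ.0))) (λ.0))
  step 11: λ.(λ.0) (λ.0) (λ.λ.0 1) (λ.λ.λ.1) (0 ((λ.0) ((λ.λ.0 1) (λ.λ.0 1)) ((λ.0) (λ.0))) (λ.0))
  step 12: λ.(λ.0) (λ.λ.0 1) (λ.λ.λ.1) (0 ((λ.0) ((λ.λ.0 1) (λ.λ.0 1)) ((λ.0) (λ.0))) (λ.0))
  step 13: λ.(λ.λ.0 1) (λ.λ.λ.1) (0 ((λ.0) ((λ.λ.0 1) (λ.λ.0 1)) ((λ.0) (λ.0))) (λ.0))
  step 14: λ.(λ.0 (λ.λ.λ.1)) (0 ((λ.0) ((λ.λ.0 1) (λ.λ.0 1)) ((λ.0) (λ.0))) (λ.0))
  step 15: λ.0 ((λ.0) ((λ.λ.0 1) (λ.λ.0 1)) ((λ.0) (λ.0))) (λ.0) (λ.λ.λ.1)
  step 16: λ.0 ((λ.λ.0 1) (λ.λ.0 1) ((λ.0) (λ.0))) (λ.0) (λ.λ.λ.1)
  step 17: λ.0 ((λ.0 (λ.λ.0 1)) ((λ.0) (λ.0))) (λ.0) (λ.λ.λ.1)
  step 18: λ.0 ((λ.0) (λ.0) (λ.λ.0 1)) (λ.0) (λ.λ.λ.1)
  step 19: λ.0 ((λ.0) (λ.λ.0 1)) (λ.0) (λ.λ.λ.1)
  step 20: λ.0 (λ.λ.0 1) (λ.0) (λ.λ.λ.1)

Term B:
  start: λ.0 ((λ.0) (λ.λ.0 1)) (λ.0) (λ.λ.λ.1)
  step 1: λ.0 (λ.λ.0 1) (λ.0) (λ.λ.λ.1)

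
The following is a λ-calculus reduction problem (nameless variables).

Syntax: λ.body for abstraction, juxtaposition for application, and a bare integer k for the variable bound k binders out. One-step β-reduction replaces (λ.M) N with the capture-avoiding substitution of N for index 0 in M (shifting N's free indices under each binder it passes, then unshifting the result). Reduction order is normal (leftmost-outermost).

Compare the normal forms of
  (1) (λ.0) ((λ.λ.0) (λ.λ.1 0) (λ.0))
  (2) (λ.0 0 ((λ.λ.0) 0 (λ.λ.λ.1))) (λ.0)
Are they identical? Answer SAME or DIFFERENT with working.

Term A:
  start: (λ.0) ((λ.λ.0) (λ.λ.1 0) (λ.0))
  →1  (λ.λ.0) (λ.λ.1 0) (λ.0)
  →2  (λ.0) (λ.0)
  →3  λ.0

Term B:
  start: (λ.0 0 ((λ.λ.0) 0 (λ.λ.λ.1))) (λ.0)
  →1  (λ.0) (λ.0) ((λ.λ.0) (λ.0) (λ.λ.λ.1))
  →2  (λ.0) ((λ.λ.0) (λ.0) (λ.λ.λ.1))
  →3  (λ.λ.0) (λ.0) (λ.λ.λ.1)
  →4  (λ.0) (λ.λ.λ.1)
  →5  λ.λ.λ.1

Answer: DIFFERENT — A ⇓ λ.0, B ⇓ λ.λ.λ.1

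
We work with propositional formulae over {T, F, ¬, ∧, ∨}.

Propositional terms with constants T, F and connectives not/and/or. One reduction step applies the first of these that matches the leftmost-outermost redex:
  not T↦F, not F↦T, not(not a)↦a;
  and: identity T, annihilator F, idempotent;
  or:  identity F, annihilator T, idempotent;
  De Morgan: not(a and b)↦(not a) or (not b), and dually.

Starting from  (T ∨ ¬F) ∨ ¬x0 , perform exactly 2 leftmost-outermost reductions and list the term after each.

Answer: after 2 steps: T

Reduction:
  start: (T ∨ ¬F) ∨ ¬x0
  step 1: T ∨ ¬x0
  step 2: T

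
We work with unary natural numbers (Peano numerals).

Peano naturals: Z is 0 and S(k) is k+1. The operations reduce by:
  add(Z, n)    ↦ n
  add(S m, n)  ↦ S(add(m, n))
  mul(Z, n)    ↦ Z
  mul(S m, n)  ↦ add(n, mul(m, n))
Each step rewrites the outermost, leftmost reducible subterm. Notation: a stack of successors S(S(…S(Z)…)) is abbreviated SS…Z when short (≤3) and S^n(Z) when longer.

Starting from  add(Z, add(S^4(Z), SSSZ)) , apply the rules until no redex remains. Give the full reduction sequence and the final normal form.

  start: add(Z, add(S^4(Z), SSSZ))
  →1  add(S^4(Z), SSSZ)
  →2  S(add(SSSZ, SSSZ))
  →3  S(S(add(SSZ, SSSZ)))
  →4  S(S(S(add(SZ, SSSZ))))
  →5  S(S(S(S(add(Z, SSSZ)))))
  →6  S^7(Z)

Answer: normal form = S^7(Z)  (in 6 steps)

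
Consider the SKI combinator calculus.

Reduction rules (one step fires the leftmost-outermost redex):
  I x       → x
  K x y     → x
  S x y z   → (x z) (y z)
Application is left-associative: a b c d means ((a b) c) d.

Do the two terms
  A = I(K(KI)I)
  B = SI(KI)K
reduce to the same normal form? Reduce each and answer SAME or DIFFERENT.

Term A:
  start: I(K(KI)I)
  step 1: K(KI)I
  step 2: KI

Term B:
  start: SI(KI)K
  step 1: IK(KIK)
  step 2: K(KIK)
  step 3: KI

Answer: SAME — A ⇓ KI, B ⇓ KI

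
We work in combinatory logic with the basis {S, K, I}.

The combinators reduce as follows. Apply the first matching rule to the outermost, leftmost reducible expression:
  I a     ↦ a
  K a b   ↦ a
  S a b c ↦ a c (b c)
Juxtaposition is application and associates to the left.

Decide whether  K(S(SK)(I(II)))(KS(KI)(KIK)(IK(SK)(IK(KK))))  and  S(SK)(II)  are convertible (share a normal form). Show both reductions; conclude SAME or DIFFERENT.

Answer: SAME — A ⇓ S(SK)I, B ⇓ S(SK)I

Working:
Term A:
  start: K(S(SK)(I(II)))(KS(KI)(KIK)(IK(SK)(IK(KK))))
  [1] S(SK)(I(II))
  [2] S(SK)(II)
  [3] S(SK)I

Term B:
  start: S(SK)(II)
  [1] S(SK)I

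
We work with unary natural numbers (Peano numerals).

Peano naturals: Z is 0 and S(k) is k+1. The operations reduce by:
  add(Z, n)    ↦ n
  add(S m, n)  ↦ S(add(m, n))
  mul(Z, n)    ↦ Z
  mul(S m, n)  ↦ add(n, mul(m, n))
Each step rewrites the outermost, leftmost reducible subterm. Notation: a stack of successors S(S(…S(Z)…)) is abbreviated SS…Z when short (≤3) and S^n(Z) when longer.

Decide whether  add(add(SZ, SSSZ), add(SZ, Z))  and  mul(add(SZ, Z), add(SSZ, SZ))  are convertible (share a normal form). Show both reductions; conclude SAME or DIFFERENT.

Term A:
  start: add(add(SZ, SSSZ), add(SZ, Z))
  [1] add(S(add(Z, SSSZ)), add(SZ, Z))
  [2] S(add(add(Z, SSSZ), add(SZ, Z)))
  [3] S(add(SSSZ, add(SZ, Z)))
  [4] S(S(add(SSZ, add(SZ, Z))))
  [5] S(S(S(add(SZ, add(SZ, Z)))))
  [6] S(S(S(S(add(Z, add(SZ, Z))))))
  [7] S(S(S(S(add(SZ, Z)))))
  [8] S(S(S(S(S(add(Z, Z))))))
  [9] S^5(Z)

Term B:
  start: mul(add(SZ, Z), add(SSZ, SZ))
  [1] mul(S(add(Z, Z)), add(SSZ, SZ))
  [2] add(add(SSZ, SZ), mul(add(Z, Z), add(SSZ, SZ)))
  [3] add(S(add(SZ, SZ)), mul(add(Z, Z), add(SSZ, SZ)))
  [4] S(add(add(SZ, SZ), mul(add(Z, Z), add(SSZ, SZ))))
  [5] S(add(S(add(Z, SZ)), mul(add(Z, Z), add(SSZ, SZ))))
  [6] S(S(add(add(Z, SZ), mul(add(Z, Z), add(SSZ, SZ)))))
  [7] S(S(add(SZ, mul(add(Z, Z), add(SSZ, SZ)))))
  [8] S(S(S(add(Z, mul(add(Z, Z), add(SSZ, SZ))))))
  [9] S(S(S(mul(add(Z, Z), add(SSZ, SZ)))))
  [10] S(S(S(mul(Z, add(SSZ, SZ)))))
  [11] SSSZ

Answer: DIFFERENT — A ⇓ S^5(Z), B ⇓ SSSZ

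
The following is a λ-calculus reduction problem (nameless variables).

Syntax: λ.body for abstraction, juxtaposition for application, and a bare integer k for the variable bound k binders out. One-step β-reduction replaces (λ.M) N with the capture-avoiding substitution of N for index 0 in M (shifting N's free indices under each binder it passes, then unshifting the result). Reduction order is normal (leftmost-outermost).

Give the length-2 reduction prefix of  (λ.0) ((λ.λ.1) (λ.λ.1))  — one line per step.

Answer: after 2 steps: λ.λ.λ.1

Reduction:
  start: (λ.0) ((λ.λ.1) (λ.λ.1))
  →1  (λ.λ.1) (λ.λ.1)
  →2  λ.λ.λ.1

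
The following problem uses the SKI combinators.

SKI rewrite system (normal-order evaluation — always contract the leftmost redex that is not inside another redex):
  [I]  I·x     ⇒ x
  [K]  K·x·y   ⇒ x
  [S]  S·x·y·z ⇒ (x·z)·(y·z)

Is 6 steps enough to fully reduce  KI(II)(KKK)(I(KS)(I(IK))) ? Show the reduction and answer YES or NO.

  start: KI(II)(KKK)(I(KS)(I(IK)))
  [1] I(KKK)(I(KS)(I(IK)))
  [2] KKK(I(KS)(I(IK)))
  [3] K(I(KS)(I(IK)))
  [4] K(KS(I(IK)))
  [5] KS

Answer: YES — reaches normal form KS in 5 ≤ 6 steps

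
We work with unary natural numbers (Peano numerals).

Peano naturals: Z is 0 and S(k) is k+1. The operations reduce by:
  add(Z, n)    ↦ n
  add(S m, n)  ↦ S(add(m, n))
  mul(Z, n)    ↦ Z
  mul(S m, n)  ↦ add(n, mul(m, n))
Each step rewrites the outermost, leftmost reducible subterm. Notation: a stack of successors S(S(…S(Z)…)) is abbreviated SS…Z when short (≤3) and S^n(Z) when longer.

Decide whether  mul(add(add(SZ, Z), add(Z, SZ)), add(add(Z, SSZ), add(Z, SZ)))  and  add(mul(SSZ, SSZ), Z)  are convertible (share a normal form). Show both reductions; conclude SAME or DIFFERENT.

Answer: DIFFERENT — A ⇓ S^6(Z), B ⇓ S^4(Z)

Working:
Term A:
  start: mul(add(add(SZ, Z), add(Z, SZ)), add(add(Z, SSZ), add(Z, SZ)))
  step 1: mul(add(S(add(Z, Z)), add(Z, SZ)), add(add(Z, SSZ), add(Z, SZ)))
  step 2: mul(S(add(add(Z, Z), add(Z, SZ))), add(add(Z, SSZ), add(Z, SZ)))
  step 3: add(add(add(Z, SSZ), add(Z, SZ)), mul(add(add(Z, Z), add(Z, SZ)), add(add(Z, SSZ), add(Z, SZ))))
  step 4: add(add(SSZ, add(Z, SZ)), mul(add(add(Z, Z), add(Z, SZ)), add(add(Z, SSZ), add(Z, SZ))))
  step 5: add(S(add(SZ, add(Z, SZ))), mul(add(add(Z, Z), add(Z, SZ)), add(add(Z, SSZ), add(Z, SZ))))
  step 6: S(add(add(SZ, add(Z, SZ)), mul(add(add(Z, Z), add(Z, SZ)), add(add(Z, SSZ), add(Z, SZ)))))
  step 7: S(add(S(add(Z, add(Z, SZ))), mul(add(add(Z, Z), add(Z, SZ)), add(add(Z, SSZ), add(Z, SZ)))))
  step 8: S(S(add(add(Z, add(Z, SZ)), mul(add(add(Z, Z), add(Z, SZ)), add(add(Z, SSZ), add(Z, SZ))))))
  step 9: S(S(add(add(Z, SZ), mul(add(add(Z, Z), add(Z, SZ)), add(add(Z, SSZ), add(Z, SZ))))))
  step 10: S(S(add(SZ, mul(add(add(Z, Z), add(Z, SZ)), add(add(Z, SSZ), add(Z, SZ))))))
  step 11: S(S(S(add(Z, mul(add(add(Z, Z), add(Z, SZ)), add(add(Z, SSZ), add(Z, SZ)))))))
  step 12: S(S(S(mul(add(add(Z, Z), add(Z, SZ)), add(add(Z, SSZ), add(Z, SZ))))))
  step 13: S(S(S(mul(add(Z, add(Z, SZ)), add(add(Z, SSZ), add(Z, SZ))))))
  step 14: S(S(S(mul(add(Z, SZ), add(add(Z, SSZ), add(Z, SZ))))))
  step 15: S(S(S(mul(SZ, add(add(Z, SSZ), add(Z, SZ))))))
  step 16: S(S(S(add(add(add(Z, SSZ), add(Z, SZ)), mul(Z, add(add(Z, SSZ), add(Z, SZ)))))))
  step 17: S(S(S(add(add(SSZ, add(Z, SZ)), mul(Z, add(add(Z, SSZ), add(Z, SZ)))))))
  step 18: S(S(S(add(S(add(SZ, add(Z, SZ))), mul(Z, add(add(Z, SSZ), add(Z, SZ)))))))
  step 19: S(S(S(S(add(add(SZ, add(Z, SZ)), mul(Z, add(add(Z, SSZ), add(Z, SZ))))))))
  step 20: S(S(S(S(add(S(add(Z, add(Z, SZ))), mul(Z, add(add(Z, SSZ), add(Z, SZ))))))))
  step 21: S(S(S(S(S(add(add(Z, add(Z, SZ)), mul(Z, add(add(Z, SSZ), add(Z, SZ)))))))))
  step 22: S(S(S(S(S(add(add(Z, SZ), mul(Z, add(add(Z, SSZ), add(Z, SZ)))))))))
  step 23: S(S(S(S(S(add(SZ, mul(Z, add(add(Z, SSZ), add(Z, SZ)))))))))
  step 24: S(S(S(S(S(S(add(Z, mul(Z, add(add(Z, SSZ), add(Z, SZ))))))))))
  step 25: S(S(S(S(S(S(mul(Z, add(add(Z, SSZ), add(Z, SZ)))))))))
  step 26: S^6(Z)

Term B:
  start: add(mul(SSZ, SSZ), Z)
  step 1: add(add(SSZ, mul(SZ, SSZ)), Z)
  step 2: add(S(add(SZ, mul(SZ, SSZ))), Z)
  step 3: S(add(add(SZ, mul(SZ, SSZ)), Z))
  step 4: S(add(S(add(Z, mul(SZ, SSZ))), Z))
  step 5: S(S(add(add(Z, mul(SZ, SSZ)), Z)))
  step 6: S(S(add(mul(SZ, SSZ), Z)))
  step 7: S(S(add(add(SSZ, mul(Z, SSZ)), Z)))
  step 8: S(S(add(S(add(SZ, mul(Z, SSZ))), Z)))
  step 9: S(S(S(add(add(SZ, mul(Z, SSZ)), Z))))
  step 10: S(S(S(add(S(add(Z, mul(Z, SSZ))), Z))))
  step 11: S(S(S(S(add(add(Z, mul(Z, SSZ)), Z)))))
  step 12: S(S(S(S(add(mul(Z, SSZ), Z)))))
  step 13: S(S(S(S(add(Z, Z)))))
  step 14: S^4(Z)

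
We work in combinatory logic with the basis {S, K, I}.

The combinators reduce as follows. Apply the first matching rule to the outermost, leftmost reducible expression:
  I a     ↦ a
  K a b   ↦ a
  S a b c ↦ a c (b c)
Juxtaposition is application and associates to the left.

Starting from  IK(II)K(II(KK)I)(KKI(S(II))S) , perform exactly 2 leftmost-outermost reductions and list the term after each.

  start: IK(II)K(II(KK)I)(KKI(S(II))S)
  →1  K(II)K(II(KK)I)(KKI(S(II))S)
  →2  II(II(KK)I)(KKI(S(II))S)

Answer: after 2 steps: II(II(KK)I)(KKI(S(II))S)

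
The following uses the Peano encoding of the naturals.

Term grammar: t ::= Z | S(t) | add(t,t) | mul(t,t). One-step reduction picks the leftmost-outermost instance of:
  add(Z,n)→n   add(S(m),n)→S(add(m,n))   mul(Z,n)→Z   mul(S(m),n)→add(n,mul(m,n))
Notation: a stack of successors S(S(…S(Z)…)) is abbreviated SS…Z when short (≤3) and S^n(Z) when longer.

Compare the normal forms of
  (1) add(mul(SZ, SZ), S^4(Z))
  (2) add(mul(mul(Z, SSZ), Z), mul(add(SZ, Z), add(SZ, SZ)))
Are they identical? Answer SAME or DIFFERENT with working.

Term A:
  start: add(mul(SZ, SZ), S^4(Z))
  →1  add(add(SZ, mul(Z, SZ)), S^4(Z))
  →2  add(S(add(Z, mul(Z, SZ))), S^4(Z))
  →3  S(add(add(Z, mul(Z, SZ)), S^4(Z)))
  →4  S(add(mul(Z, SZ), S^4(Z)))
  →5  S(add(Z, S^4(Z)))
  →6  S^5(Z)

Term B:
  start: add(mul(mul(Z, SSZ), Z), mul(add(SZ, Z), add(SZ, SZ)))
  →1  add(mul(Z, Z), mul(add(SZ, Z), add(SZ, SZ)))
  →2  add(Z, mul(add(SZ, Z), add(SZ, SZ)))
  →3  mul(add(SZ, Z), add(SZ, SZ))
  →4  mul(S(add(Z, Z)), add(SZ, SZ))
  →5  add(add(SZ, SZ), mul(add(Z, Z), add(SZ, SZ)))
  →6  add(S(add(Z, SZ)), mul(add(Z, Z), add(SZ, SZ)))
  →7  S(add(add(Z, SZ), mul(add(Z, Z), add(SZ, SZ))))
  →8  S(add(SZ, mul(add(Z, Z), add(SZ, SZ))))
  →9  S(S(add(Z, mul(add(Z, Z), add(SZ, SZ)))))
  →10  S(S(mul(add(Z, Z), add(SZ, SZ))))
  →11  S(S(mul(Z, add(SZ, SZ))))
  →12  SSZ

Answer: DIFFERENT — A ⇓ S^5(Z), B ⇓ SSZ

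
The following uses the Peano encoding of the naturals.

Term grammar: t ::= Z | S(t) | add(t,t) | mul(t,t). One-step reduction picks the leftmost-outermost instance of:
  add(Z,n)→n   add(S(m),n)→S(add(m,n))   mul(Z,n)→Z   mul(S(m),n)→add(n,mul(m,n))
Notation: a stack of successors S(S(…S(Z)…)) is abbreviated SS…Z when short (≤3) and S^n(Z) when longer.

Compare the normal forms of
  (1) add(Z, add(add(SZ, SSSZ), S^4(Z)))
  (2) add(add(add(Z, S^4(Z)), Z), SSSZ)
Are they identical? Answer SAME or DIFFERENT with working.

Term A:
  start: add(Z, add(add(SZ, SSSZ), S^4(Z)))
  step 1: add(add(SZ, SSSZ), S^4(Z))
  step 2: add(S(add(Z, SSSZ)), S^4(Z))
  step 3: S(add(add(Z, SSSZ), S^4(Z)))
  step 4: S(add(SSSZ, S^4(Z)))
  step 5: S(S(add(SSZ, S^4(Z))))
  step 6: S(S(S(add(SZ, S^4(Z)))))
  step 7: S(S(S(S(add(Z, S^4(Z))))))
  step 8: S^8(Z)

Term B:
  start: add(add(add(Z, S^4(Z)), Z), SSSZ)
  step 1: add(add(S^4(Z), Z), SSSZ)
  step 2: add(S(add(SSSZ, Z)), SSSZ)
  step 3: S(add(add(SSSZ, Z), SSSZ))
  step 4: S(add(S(add(SSZ, Z)), SSSZ))
  step 5: S(S(add(add(SSZ, Z), SSSZ)))
  step 6: S(S(add(S(add(SZ, Z)), SSSZ)))
  step 7: S(S(S(add(add(SZ, Z), SSSZ))))
  step 8: S(S(S(add(S(add(Z, Z)), SSSZ))))
  step 9: S(S(S(S(add(add(Z, Z), SSSZ)))))
  step 10: S(S(S(S(add(Z, SSSZ)))))
  step 11: S^7(Z)

Answer: DIFFERENT — A ⇓ S^8(Z), B ⇓ S^7(Z)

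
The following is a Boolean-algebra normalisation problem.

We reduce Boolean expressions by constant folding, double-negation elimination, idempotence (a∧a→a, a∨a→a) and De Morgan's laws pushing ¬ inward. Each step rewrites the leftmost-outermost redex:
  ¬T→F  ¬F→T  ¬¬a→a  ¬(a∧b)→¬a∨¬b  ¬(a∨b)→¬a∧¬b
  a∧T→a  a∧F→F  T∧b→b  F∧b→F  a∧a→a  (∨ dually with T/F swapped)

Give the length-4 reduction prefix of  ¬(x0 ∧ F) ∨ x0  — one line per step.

Answer: after 4 steps: T

Reduction:
  start: ¬(x0 ∧ F) ∨ x0
  [1] (¬x0 ∨ ¬F) ∨ x0
  [2] (¬x0 ∨ T) ∨ x0
  [3] T ∨ x0
  [4] T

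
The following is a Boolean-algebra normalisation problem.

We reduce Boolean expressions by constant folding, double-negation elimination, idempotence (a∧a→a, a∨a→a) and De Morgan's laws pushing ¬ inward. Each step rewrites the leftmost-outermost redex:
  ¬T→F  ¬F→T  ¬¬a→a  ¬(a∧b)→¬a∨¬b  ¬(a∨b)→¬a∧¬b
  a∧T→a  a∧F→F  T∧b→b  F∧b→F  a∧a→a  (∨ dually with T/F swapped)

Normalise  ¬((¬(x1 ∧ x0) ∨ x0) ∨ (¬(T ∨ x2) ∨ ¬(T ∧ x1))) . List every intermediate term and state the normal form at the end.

  start: ¬((¬(x1 ∧ x0) ∨ x0) ∨ (¬(T ∨ x2) ∨ ¬(T ∧ x1)))
  step 1: ¬(¬(x1 ∧ x0) ∨ x0) ∧ ¬(¬(T ∨ x2) ∨ ¬(T ∧ x1))
  step 2: (¬¬(x1 ∧ x0) ∧ ¬x0) ∧ ¬(¬(T ∨ x2) ∨ ¬(T ∧ x1))
  step 3: ((x1 ∧ x0) ∧ ¬x0) ∧ ¬(¬(T ∨ x2) ∨ ¬(T ∧ x1))
  step 4: ((x1 ∧ x0) ∧ ¬x0) ∧ (¬¬(T ∨ x2) ∧ ¬¬(T ∧ x1))
  step 5: ((x1 ∧ x0) ∧ ¬x0) ∧ ((T ∨ x2) ∧ ¬¬(T ∧ x1))
  step 6: ((x1 ∧ x0) ∧ ¬x0) ∧ (T ∧ ¬¬(T ∧ x1))
  step 7: ((x1 ∧ x0) ∧ ¬x0) ∧ ¬¬(T ∧ x1)
  step 8: ((x1 ∧ x0) ∧ ¬x0) ∧ (T ∧ x1)
  step 9: ((x1 ∧ x0) ∧ ¬x0) ∧ x1

Answer: normal form = ((x1 ∧ x0) ∧ ¬x0) ∧ x1  (in 9 steps)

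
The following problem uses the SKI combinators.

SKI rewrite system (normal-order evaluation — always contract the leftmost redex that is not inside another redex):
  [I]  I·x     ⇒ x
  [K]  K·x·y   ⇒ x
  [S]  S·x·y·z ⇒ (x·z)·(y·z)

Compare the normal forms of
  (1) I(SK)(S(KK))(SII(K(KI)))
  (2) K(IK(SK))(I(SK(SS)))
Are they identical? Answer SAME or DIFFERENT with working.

Term A:
  start: I(SK)(S(KK))(SII(K(KI)))
  →1  SK(S(KK))(SII(K(KI)))
  →2  K(SII(K(KI)))(S(KK)(SII(K(KI))))
  →3  SII(K(KI))
  →4  I(K(KI))(I(K(KI)))
  →5  K(KI)(I(K(KI)))
  →6  KI

Term B:
  start: K(IK(SK))(I(SK(SS)))
  →1  IK(SK)
  →2  K(SK)

Answer: DIFFERENT — A ⇓ KI, B ⇓ K(SK)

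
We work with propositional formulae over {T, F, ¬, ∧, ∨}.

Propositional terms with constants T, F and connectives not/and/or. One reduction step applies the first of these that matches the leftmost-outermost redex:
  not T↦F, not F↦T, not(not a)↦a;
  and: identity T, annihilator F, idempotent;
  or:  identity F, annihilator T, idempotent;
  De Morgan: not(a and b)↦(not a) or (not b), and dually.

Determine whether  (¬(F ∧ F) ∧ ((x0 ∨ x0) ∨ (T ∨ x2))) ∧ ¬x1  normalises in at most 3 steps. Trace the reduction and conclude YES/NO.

Answer: NO — after 3 steps the term is (T ∧ ((x0 ∨ x0) ∨ (T ∨ x2))) ∧ ¬x1, not yet normal

Reduction:
  start: (¬(F ∧ F) ∧ ((x0 ∨ x0) ∨ (T ∨ x2))) ∧ ¬x1
  →1  ((¬F ∨ ¬F) ∧ ((x0 ∨ x0) ∨ (T ∨ x2))) ∧ ¬x1
  →2  (¬F ∧ ((x0 ∨ x0) ∨ (T ∨ x2))) ∧ ¬x1
  →3  (T ∧ ((x0 ∨ x0) ∨ (T ∨ x2))) ∧ ¬x1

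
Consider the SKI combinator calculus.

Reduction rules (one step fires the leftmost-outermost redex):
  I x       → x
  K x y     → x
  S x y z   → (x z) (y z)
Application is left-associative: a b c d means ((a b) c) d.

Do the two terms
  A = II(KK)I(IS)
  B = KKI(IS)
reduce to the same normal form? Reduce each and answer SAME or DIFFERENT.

Term A:
  start: II(KK)I(IS)
  step 1: I(KK)I(IS)
  step 2: KKI(IS)
  step 3: K(IS)
  step 4: KS

Term B:
  start: KKI(IS)
  step 1: K(IS)
  step 2: KS

Answer: SAME — A ⇓ KS, B ⇓ KS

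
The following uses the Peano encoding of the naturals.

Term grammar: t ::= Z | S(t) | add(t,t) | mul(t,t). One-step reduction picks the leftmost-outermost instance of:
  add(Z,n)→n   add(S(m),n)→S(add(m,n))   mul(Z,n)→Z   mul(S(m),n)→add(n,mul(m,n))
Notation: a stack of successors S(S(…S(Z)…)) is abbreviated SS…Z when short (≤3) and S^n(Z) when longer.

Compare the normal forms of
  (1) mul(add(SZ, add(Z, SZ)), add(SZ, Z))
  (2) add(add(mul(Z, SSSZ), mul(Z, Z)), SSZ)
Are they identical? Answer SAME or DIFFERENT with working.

Term A:
  start: mul(add(SZ, add(Z, SZ)), add(SZ, Z))
  step 1: mul(S(add(Z, add(Z, SZ))), add(SZ, Z))
  step 2: add(add(SZ, Z), mul(add(Z, add(Z, SZ)), add(SZ, Z)))
  step 3: add(S(add(Z, Z)), mul(add(Z, add(Z, SZ)), add(SZ, Z)))
  step 4: S(add(add(Z, Z), mul(add(Z, add(Z, SZ)), add(SZ, Z))))
  step 5: S(add(Z, mul(add(Z, add(Z, SZ)), add(SZ, Z))))
  step 6: S(mul(add(Z, add(Z, SZ)), add(SZ, Z)))
  step 7: S(mul(add(Z, SZ), add(SZ, Z)))
  step 8: S(mul(SZ, add(SZ, Z)))
  step 9: S(add(add(SZ, Z), mul(Z, add(SZ, Z))))
  step 10: S(add(S(add(Z, Z)), mul(Z, add(SZ, Z))))
  step 11: S(S(add(add(Z, Z), mul(Z, add(SZ, Z)))))
  step 12: S(S(add(Z, mul(Z, add(SZ, Z)))))
  step 13: S(S(mul(Z, add(SZ, Z))))
  step 14: SSZ

Term B:
  start: add(add(mul(Z, SSSZ), mul(Z, Z)), SSZ)
  step 1: add(add(Z, mul(Z, Z)), SSZ)
  step 2: add(mul(Z, Z), SSZ)
  step 3: add(Z, SSZ)
  step 4: SSZ

Answer: SAME — A ⇓ SSZ, B ⇓ SSZ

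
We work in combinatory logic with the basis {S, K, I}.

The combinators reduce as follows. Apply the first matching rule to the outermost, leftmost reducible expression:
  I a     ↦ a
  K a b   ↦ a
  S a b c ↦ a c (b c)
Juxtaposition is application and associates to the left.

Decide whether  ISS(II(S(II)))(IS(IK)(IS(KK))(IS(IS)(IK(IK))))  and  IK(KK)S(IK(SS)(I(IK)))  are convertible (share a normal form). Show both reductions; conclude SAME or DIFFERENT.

Answer: DIFFERENT — A ⇓ S(SS(KK))(SI(SS(KK))), B ⇓ K

Working:
Term A:
  start: ISS(II(S(II)))(IS(IK)(IS(KK))(IS(IS)(IK(IK))))
  →1  SS(II(S(II)))(IS(IK)(IS(KK))(IS(IS)(IK(IK))))
  →2  S(IS(IK)(IS(KK))(IS(IS)(IK(IK))))(II(S(II))(IS(IK)(IS(KK))(IS(IS)(IK(IK)))))
  →3  S(S(IK)(IS(KK))(IS(IS)(IK(IK))))(II(S(II))(IS(IK)(IS(KK))(IS(IS)(IK(IK)))))
  →4  S(IK(IS(IS)(IK(IK)))(IS(KK)(IS(IS)(IK(IK)))))(II(S(II))(IS(IK)(IS(KK))(IS(IS)(IK(IK)))))
  →5  S(K(IS(IS)(IK(IK)))(IS(KK)(IS(IS)(IK(IK)))))(II(S(II))(IS(IK)(IS(KK))(IS(IS)(IK(IK)))))
  →6  S(IS(IS)(IK(IK)))(II(S(II))(IS(IK)(IS(KK))(IS(IS)(IK(IK)))))
  →7  S(S(IS)(IK(IK)))(II(S(II))(IS(IK)(IS(KK))(IS(IS)(IK(IK)))))
  →8  S(SS(IK(IK)))(II(S(II))(IS(IK)(IS(KK))(IS(IS)(IK(IK)))))
  →9  S(SS(K(IK)))(II(S(II))(IS(IK)(IS(KK))(IS(IS)(IK(IK)))))
  →10  S(SS(KK))(II(S(II))(IS(IK)(IS(KK))(IS(IS)(IK(IK)))))
  →11  S(SS(KK))(I(S(II))(IS(IK)(IS(KK))(IS(IS)(IK(IK)))))
  →12  S(SS(KK))(S(II)(IS(IK)(IS(KK))(IS(IS)(IK(IK)))))
  →13  S(SS(KK))(SI(IS(IK)(IS(KK))(IS(IS)(IK(IK)))))
  →14  S(SS(KK))(SI(S(IK)(IS(KK))(IS(IS)(IK(IK)))))
  →15  S(SS(KK))(SI(IK(IS(IS)(IK(IK)))(IS(KK)(IS(IS)(IK(IK))))))
  →16  S(SS(KK))(SI(K(IS(IS)(IK(IK)))(IS(KK)(IS(IS)(IK(IK))))))
  →17  S(SS(KK))(SI(IS(IS)(IK(IK))))
  →18  S(SS(KK))(SI(S(IS)(IK(IK))))
  →19  S(SS(KK))(SI(SS(IK(IK))))
  →20  S(SS(KK))(SI(SS(K(IK))))
  →21  S(SS(KK))(SI(SS(KK)))

Term B:
  start: IK(KK)S(IK(SS)(I(IK)))
  →1  K(KK)S(IK(SS)(I(IK)))
  →2  KK(IK(SS)(I(IK)))
  →3  K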